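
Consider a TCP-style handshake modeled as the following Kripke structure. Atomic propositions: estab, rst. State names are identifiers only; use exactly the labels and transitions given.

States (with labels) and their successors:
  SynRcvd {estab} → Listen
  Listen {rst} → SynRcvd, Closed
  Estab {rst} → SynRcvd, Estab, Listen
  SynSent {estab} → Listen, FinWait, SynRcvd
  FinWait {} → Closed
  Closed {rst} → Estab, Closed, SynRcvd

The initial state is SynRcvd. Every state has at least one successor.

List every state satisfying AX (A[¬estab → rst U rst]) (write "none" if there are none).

{SynRcvd, Listen, Estab, FinWait, Closed}

States satisfying A[¬estab → rst U rst]: {SynRcvd, Listen, Estab, Closed}.
States satisfying AX (A[¬estab → rst U rst]): {SynRcvd, Listen, Estab, FinWait, Closed}.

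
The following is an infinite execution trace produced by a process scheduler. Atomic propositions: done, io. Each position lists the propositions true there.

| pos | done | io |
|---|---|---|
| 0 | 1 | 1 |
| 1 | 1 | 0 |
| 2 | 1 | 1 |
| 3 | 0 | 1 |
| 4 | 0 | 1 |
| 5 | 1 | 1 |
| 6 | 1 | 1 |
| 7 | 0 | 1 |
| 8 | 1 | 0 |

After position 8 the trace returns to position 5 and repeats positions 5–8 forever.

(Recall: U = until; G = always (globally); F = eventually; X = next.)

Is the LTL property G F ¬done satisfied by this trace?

Yes

F ¬done holds at every position 0..8, and those are all positions ever visited, so G F ¬done holds.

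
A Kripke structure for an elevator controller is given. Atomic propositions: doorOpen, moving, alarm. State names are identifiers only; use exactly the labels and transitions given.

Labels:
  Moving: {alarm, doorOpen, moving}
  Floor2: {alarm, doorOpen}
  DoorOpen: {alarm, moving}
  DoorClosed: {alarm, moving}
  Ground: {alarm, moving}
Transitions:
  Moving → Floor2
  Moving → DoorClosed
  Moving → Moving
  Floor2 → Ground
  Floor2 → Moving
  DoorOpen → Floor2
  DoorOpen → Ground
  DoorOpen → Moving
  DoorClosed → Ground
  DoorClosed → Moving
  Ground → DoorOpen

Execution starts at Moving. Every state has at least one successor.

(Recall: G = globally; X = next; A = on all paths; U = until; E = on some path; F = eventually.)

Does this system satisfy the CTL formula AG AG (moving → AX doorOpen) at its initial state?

States satisfying AG (moving → AX doorOpen): ∅.
States satisfying AG AG (moving → AX doorOpen): ∅.
DoorClosed is reachable from Moving and violates AG (moving → AX doorOpen), so AG fails at Moving.
Moving ∉ Sat(AG AG (moving → AX doorOpen)).

No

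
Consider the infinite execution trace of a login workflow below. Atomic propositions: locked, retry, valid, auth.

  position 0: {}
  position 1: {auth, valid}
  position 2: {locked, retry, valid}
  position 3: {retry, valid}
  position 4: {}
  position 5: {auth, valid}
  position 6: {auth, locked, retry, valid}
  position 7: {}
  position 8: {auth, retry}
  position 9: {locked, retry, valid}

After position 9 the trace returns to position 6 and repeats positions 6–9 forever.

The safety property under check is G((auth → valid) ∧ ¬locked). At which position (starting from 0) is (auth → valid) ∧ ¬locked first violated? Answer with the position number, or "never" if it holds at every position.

2

Check (auth → valid) ∧ ¬locked at each position in order: 0 ✓, 1 ✓.
At position 2 the labels are {locked, retry, valid}, so (auth → valid) ∧ ¬locked is false there. This is the first violation.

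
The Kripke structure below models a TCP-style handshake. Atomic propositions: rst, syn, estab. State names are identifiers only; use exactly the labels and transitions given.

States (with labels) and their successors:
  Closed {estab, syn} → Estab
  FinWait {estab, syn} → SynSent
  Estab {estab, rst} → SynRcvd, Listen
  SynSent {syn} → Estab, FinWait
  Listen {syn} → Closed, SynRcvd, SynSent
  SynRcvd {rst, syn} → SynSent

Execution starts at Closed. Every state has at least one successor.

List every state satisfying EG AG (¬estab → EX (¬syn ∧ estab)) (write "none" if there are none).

none

States satisfying AG (¬estab → EX (¬syn ∧ estab)): ∅.
States satisfying EG AG (¬estab → EX (¬syn ∧ estab)): ∅.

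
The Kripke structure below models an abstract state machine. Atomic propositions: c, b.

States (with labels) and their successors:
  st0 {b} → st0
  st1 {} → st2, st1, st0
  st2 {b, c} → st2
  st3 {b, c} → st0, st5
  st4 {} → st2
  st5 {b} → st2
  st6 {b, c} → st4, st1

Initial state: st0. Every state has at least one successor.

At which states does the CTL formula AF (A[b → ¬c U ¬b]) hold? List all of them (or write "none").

{st1, st4, st6}

States satisfying A[b → ¬c U ¬b]: {st1, st4}.
States satisfying AF (A[b → ¬c U ¬b]): {st1, st4, st6}.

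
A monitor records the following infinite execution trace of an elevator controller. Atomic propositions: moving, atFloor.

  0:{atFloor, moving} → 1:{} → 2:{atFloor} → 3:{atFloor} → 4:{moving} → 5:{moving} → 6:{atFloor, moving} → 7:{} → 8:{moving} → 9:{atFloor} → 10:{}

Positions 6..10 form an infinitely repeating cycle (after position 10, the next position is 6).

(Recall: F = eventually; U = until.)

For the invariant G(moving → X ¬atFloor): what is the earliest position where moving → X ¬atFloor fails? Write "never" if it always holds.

5

Check moving → X ¬atFloor at each position in order: 0 ✓, 1 ✓, 2 ✓, 3 ✓, 4 ✓.
At position 5 the labels are {moving} and the next position 6 has {atFloor, moving}, so moving → X ¬atFloor is false there. This is the first violation.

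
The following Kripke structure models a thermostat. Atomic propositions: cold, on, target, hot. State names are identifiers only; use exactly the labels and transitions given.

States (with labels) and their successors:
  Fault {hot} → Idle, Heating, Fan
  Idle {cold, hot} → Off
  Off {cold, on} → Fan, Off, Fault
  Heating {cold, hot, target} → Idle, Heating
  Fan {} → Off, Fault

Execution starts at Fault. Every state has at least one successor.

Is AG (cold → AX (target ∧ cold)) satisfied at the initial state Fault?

States satisfying cold → AX (target ∧ cold): {Fault, Fan}.
States satisfying AG (cold → AX (target ∧ cold)): ∅.
Heating is reachable from Fault and violates cold → AX (target ∧ cold), so AG fails at Fault.
Fault ∉ Sat(AG (cold → AX (target ∧ cold))).

Violated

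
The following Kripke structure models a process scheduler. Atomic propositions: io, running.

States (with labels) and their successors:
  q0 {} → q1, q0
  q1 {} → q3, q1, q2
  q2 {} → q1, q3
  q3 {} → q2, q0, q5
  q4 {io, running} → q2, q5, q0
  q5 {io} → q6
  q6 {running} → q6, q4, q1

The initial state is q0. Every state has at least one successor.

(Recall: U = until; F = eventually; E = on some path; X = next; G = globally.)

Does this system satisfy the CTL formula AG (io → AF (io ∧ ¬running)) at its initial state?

Violated

States satisfying io → AF (io ∧ ¬running): {q0, q1, q2, q3, q5, q6}.
States satisfying AG (io → AF (io ∧ ¬running)): ∅.
q4 is reachable from q0 and violates io → AF (io ∧ ¬running), so AG fails at q0.
q0 ∉ Sat(AG (io → AF (io ∧ ¬running))).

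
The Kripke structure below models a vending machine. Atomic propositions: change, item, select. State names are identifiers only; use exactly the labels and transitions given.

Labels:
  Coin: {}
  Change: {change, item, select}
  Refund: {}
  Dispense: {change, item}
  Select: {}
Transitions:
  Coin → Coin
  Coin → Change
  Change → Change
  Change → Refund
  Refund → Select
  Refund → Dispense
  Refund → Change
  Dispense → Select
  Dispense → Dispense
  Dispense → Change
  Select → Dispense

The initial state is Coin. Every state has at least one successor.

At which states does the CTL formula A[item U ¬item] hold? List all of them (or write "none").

{Coin, Refund, Select}

States satisfying item: {Change, Dispense}.
States satisfying ¬item: {Coin, Refund, Select}.
States satisfying A[item U ¬item]: {Coin, Refund, Select}.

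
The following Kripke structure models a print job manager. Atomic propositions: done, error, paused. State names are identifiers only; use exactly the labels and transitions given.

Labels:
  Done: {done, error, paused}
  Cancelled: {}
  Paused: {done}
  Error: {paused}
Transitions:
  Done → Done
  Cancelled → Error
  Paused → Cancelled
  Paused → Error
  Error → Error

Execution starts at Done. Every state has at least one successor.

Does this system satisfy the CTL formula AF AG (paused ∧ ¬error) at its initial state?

Violated

States satisfying AG (paused ∧ ¬error): {Error}.
States satisfying AF AG (paused ∧ ¬error): {Cancelled, Paused, Error}.
There is a path from Done along which AG (paused ∧ ¬error) never holds.
Done ∉ Sat(AF AG (paused ∧ ¬error)).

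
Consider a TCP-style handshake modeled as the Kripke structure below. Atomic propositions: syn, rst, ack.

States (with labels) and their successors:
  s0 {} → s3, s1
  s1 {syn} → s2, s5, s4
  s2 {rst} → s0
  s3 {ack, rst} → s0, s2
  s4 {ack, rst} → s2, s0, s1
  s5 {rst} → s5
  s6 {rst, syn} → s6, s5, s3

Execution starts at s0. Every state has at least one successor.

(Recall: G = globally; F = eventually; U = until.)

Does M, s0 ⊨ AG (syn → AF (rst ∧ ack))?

States satisfying syn → AF (rst ∧ ack): {s0, s2, s3, s4, s5}.
States satisfying AG (syn → AF (rst ∧ ack)): {s5}.
s1 is reachable from s0 and violates syn → AF (rst ∧ ack), so AG fails at s0.
s0 ∉ Sat(AG (syn → AF (rst ∧ ack))).

Violated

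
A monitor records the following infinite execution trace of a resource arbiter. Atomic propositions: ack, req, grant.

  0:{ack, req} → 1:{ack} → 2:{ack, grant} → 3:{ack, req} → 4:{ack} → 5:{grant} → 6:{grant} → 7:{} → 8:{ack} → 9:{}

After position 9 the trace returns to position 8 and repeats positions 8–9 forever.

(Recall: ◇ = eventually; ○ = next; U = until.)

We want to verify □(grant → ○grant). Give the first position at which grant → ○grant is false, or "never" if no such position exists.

2

Check grant → ○grant at each position in order: 0 ✓, 1 ✓.
At position 2 the labels are {ack, grant} and the next position 3 has {ack, req}, so grant → ○grant is false there. This is the first violation.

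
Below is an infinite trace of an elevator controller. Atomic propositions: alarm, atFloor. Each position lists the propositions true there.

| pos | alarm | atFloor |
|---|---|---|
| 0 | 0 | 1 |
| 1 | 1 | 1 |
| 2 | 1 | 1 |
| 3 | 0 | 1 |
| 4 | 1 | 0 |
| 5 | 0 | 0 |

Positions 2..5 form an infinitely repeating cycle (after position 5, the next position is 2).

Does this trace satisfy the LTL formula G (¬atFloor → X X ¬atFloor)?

¬atFloor → X X ¬atFloor must hold at every position from 0 onward. It fails at position 4, so G (¬atFloor → X X ¬atFloor) is false.
Positions where ¬atFloor holds: 4, 5.
Check X X ¬atFloor at each: 4→fails, 5→fails.

Violated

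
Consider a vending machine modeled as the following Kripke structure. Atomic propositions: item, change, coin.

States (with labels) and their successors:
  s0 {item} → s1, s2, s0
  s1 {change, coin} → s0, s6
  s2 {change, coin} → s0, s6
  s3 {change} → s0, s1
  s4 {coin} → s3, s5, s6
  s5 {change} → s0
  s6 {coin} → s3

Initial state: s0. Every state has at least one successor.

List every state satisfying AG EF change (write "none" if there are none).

{s0, s1, s2, s3, s4, s5, s6}

States satisfying EF change: {s0, s1, s2, s3, s4, s5, s6}.
States satisfying AG EF change: {s0, s1, s2, s3, s4, s5, s6}.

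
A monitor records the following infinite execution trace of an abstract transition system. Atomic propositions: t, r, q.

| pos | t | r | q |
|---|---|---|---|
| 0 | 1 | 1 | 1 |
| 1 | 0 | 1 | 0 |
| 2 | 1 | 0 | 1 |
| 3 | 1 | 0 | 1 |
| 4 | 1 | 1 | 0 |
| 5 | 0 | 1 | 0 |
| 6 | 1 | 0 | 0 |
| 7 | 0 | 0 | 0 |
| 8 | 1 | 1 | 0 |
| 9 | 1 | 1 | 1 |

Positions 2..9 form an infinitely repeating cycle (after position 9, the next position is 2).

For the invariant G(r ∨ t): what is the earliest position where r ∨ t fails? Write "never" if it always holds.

7

Check r ∨ t at each position in order: 0 ✓, 1 ✓, 2 ✓, 3 ✓, 4 ✓, 5 ✓, 6 ✓.
At position 7 the labels are {}, so r ∨ t is false there. This is the first violation.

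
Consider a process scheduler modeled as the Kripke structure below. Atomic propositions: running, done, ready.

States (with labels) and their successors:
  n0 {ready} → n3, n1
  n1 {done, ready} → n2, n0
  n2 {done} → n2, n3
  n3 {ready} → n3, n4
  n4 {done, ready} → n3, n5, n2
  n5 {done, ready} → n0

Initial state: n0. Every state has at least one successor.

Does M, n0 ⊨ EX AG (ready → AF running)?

States satisfying AG (ready → AF running): ∅.
States satisfying EX AG (ready → AF running): ∅.
No suitable path/successor from n0 witnesses the formula.
n0 ∉ Sat(EX AG (ready → AF running)).

Does not hold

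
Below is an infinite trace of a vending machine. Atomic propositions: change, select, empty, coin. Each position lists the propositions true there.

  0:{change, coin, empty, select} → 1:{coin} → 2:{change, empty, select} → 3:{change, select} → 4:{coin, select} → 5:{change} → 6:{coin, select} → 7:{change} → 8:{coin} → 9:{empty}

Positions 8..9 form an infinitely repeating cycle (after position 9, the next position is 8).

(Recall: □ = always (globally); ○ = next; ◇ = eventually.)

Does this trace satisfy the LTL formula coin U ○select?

Walking from position 0: ○select first holds at position 1, and coin holds at every earlier position along the way, so coin U ○select holds.

Satisfied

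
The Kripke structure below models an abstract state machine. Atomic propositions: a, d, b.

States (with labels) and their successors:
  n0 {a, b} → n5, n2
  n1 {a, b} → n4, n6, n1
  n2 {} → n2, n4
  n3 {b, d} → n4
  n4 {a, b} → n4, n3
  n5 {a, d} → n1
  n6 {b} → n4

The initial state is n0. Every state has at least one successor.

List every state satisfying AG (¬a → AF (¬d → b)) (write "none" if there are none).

{n1, n3, n4, n5, n6}

States satisfying ¬a → AF (¬d → b): {n0, n1, n3, n4, n5, n6}.
States satisfying AG (¬a → AF (¬d → b)): {n1, n3, n4, n5, n6}.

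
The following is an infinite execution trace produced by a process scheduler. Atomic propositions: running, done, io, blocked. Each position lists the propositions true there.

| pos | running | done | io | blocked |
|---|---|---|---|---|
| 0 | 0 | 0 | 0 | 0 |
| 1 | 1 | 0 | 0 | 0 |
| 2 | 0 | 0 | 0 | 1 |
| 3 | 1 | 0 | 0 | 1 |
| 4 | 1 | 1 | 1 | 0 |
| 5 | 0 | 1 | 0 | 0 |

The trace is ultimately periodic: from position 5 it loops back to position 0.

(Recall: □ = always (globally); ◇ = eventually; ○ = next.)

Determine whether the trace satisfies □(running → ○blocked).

running → ○blocked must hold at every position from 0 onward. It fails at position 3, so □(running → ○blocked) is false.
Positions where running holds: 1, 3, 4.
Check ○blocked at each: 1→ok, 3→fails, 4→fails.

Violated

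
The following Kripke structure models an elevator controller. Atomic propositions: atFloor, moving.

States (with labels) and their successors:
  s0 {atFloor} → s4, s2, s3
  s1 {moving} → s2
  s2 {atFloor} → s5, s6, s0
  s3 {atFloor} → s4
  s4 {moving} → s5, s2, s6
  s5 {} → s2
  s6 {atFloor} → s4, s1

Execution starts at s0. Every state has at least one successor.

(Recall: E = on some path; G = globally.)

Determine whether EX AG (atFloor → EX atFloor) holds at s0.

Does not hold

States satisfying AG (atFloor → EX atFloor): ∅.
States satisfying EX AG (atFloor → EX atFloor): ∅.
No suitable path/successor from s0 witnesses the formula.
s0 ∉ Sat(EX AG (atFloor → EX atFloor)).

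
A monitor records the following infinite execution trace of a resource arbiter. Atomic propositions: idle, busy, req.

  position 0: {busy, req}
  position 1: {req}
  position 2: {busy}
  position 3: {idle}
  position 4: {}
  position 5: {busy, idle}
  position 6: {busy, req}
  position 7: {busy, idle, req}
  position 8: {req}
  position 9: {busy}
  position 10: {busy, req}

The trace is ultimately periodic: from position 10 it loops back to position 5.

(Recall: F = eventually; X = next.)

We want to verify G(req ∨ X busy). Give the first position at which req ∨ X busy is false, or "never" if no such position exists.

2

Check req ∨ X busy at each position in order: 0 ✓, 1 ✓.
At position 2 the labels are {busy} and the next position 3 has {idle}, so req ∨ X busy is false there. This is the first violation.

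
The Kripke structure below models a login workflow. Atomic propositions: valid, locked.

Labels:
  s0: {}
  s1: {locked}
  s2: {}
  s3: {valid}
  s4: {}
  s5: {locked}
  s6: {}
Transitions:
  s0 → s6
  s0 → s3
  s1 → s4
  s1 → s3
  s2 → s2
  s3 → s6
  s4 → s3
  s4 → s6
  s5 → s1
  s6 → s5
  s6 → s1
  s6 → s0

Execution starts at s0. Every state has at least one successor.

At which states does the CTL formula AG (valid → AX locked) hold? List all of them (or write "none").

States satisfying valid → AX locked: {s0, s1, s2, s4, s5, s6}.
States satisfying AG (valid → AX locked): {s2}.

{s2}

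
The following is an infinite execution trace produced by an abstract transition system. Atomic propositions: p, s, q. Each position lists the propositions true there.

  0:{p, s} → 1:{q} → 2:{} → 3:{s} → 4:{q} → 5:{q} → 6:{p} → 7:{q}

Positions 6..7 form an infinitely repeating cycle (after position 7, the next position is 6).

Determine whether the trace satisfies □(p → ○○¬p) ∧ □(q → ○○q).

Violated

p → ○○¬p must hold at every position from 0 onward. It fails at position 6, so □(p → ○○¬p) is false.
Positions where p holds: 0, 6.
Check ○○¬p at each: 0→ok, 6→fails.
q → ○○q must hold at every position from 0 onward. It fails at position 1, so □(q → ○○q) is false.
Positions where q holds: 1, 4, 5, 7.
Check ○○q at each: 1→fails, 4→fails, 5→ok, 7→ok.
At position 0: □(p → ○○¬p) is false; □(q → ○○q) is false; so □(p → ○○¬p) ∧ □(q → ○○q) is false.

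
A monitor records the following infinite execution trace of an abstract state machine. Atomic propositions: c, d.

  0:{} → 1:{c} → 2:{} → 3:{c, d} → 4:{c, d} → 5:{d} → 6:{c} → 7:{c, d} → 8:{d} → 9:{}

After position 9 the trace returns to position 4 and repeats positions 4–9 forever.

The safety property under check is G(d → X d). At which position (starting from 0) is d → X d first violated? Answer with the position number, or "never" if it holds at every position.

Check d → X d at each position in order: 0 ✓, 1 ✓, 2 ✓, 3 ✓, 4 ✓.
At position 5 the labels are {d} and the next position 6 has {c}, so d → X d is false there. This is the first violation.

5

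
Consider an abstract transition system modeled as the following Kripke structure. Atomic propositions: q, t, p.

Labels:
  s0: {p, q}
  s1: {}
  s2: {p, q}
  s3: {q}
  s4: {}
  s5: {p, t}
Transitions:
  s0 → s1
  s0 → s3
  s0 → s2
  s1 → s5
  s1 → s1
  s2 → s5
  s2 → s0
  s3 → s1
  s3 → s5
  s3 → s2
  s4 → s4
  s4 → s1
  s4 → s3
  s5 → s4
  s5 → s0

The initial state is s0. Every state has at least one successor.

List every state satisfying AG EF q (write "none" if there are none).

{s0, s1, s2, s3, s4, s5}

States satisfying EF q: {s0, s1, s2, s3, s4, s5}.
States satisfying AG EF q: {s0, s1, s2, s3, s4, s5}.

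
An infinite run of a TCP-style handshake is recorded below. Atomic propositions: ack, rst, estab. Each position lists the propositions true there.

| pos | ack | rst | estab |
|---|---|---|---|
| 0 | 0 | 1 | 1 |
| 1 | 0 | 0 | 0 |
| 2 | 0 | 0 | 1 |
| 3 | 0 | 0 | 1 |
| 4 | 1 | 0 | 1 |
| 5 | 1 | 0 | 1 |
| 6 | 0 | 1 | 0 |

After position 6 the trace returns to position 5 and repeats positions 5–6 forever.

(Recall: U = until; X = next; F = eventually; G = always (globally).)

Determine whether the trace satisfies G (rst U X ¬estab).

No

rst U X ¬estab must hold at every position from 0 onward. It fails at position 1, so G (rst U X ¬estab) is false.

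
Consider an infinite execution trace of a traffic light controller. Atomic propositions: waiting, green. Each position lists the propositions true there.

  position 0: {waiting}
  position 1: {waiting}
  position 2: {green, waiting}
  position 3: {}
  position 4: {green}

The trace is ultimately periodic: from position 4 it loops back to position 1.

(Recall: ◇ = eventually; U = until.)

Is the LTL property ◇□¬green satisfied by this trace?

Does not hold

□¬green is false at every position 0..4, so it never becomes true and ◇□¬green fails.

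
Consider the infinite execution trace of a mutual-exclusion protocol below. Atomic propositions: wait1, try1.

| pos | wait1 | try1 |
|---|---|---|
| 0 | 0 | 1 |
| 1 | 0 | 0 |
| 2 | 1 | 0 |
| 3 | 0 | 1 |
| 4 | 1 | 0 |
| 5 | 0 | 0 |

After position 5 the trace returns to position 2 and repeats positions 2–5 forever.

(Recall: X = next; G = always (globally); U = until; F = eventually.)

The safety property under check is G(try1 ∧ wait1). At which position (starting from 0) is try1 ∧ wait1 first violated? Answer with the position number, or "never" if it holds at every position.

0

At position 0 the labels are {try1}, so try1 ∧ wait1 is false there. This is the first violation.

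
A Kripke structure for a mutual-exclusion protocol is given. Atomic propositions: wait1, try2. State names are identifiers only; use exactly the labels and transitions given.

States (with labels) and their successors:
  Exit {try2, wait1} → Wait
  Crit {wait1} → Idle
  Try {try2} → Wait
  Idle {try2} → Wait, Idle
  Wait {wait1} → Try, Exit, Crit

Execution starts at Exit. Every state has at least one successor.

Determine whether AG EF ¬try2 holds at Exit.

States satisfying EF ¬try2: {Exit, Crit, Try, Idle, Wait}.
States satisfying AG EF ¬try2: {Exit, Crit, Try, Idle, Wait}.
Every state reachable from Exit satisfies EF ¬try2.
Exit ∈ Sat(AG EF ¬try2).

Satisfied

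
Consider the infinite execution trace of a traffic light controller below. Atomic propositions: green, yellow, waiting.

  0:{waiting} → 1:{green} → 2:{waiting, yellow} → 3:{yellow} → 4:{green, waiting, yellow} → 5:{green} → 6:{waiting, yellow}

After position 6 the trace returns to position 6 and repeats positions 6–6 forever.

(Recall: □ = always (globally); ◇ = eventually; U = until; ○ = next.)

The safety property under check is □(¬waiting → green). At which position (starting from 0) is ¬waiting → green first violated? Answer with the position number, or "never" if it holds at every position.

Check ¬waiting → green at each position in order: 0 ✓, 1 ✓, 2 ✓.
At position 3 the labels are {yellow}, so ¬waiting → green is false there. This is the first violation.

3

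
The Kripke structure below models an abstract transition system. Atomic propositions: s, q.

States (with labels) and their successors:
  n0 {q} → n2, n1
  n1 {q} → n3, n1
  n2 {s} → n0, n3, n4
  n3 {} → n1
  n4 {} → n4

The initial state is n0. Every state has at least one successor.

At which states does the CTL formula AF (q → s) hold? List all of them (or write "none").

States satisfying q → s: {n2, n3, n4}.
States satisfying AF (q → s): {n2, n3, n4}.

{n2, n3, n4}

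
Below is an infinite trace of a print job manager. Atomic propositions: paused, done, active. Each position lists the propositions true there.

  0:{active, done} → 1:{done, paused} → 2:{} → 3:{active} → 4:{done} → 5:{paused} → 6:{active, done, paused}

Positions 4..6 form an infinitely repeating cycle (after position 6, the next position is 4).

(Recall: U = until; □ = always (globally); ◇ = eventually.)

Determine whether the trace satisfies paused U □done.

Walking from position 0: at position 0, □done has not yet held and paused fails, so paused U □done is false.

No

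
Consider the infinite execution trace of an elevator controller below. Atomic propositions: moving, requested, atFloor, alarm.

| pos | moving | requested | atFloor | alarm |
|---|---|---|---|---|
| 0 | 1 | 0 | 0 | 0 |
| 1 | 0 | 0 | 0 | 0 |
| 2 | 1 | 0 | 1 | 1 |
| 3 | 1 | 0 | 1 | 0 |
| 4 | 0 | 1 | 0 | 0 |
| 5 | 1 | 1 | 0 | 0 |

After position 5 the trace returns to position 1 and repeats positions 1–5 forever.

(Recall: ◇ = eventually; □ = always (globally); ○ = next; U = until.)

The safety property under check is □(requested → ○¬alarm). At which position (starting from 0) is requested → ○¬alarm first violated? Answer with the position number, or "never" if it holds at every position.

never

requested → ○¬alarm holds at every position 0..5, and those are all the positions the trace ever visits, so the invariant □(requested → ○¬alarm) is never violated.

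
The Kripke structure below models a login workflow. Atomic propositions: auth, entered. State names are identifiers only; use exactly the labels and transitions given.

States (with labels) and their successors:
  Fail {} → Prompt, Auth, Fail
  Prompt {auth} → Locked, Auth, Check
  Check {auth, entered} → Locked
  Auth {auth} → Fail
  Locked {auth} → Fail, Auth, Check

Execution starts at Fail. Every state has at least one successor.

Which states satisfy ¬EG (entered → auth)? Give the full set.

States satisfying entered → auth: {Fail, Prompt, Check, Auth, Locked}.
States satisfying EG (entered → auth): {Fail, Prompt, Check, Auth, Locked}.
States satisfying ¬EG (entered → auth): ∅.

none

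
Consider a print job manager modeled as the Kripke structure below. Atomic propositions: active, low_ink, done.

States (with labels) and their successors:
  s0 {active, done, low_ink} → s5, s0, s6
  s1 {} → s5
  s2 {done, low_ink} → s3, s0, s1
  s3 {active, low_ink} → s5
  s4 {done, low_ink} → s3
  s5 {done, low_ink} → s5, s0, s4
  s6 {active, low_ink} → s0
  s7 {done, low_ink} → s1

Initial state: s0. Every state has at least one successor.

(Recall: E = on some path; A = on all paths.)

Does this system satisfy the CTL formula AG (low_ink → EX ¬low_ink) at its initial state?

States satisfying low_ink → EX ¬low_ink: {s1, s2, s7}.
States satisfying AG (low_ink → EX ¬low_ink): ∅.
s0 is reachable from s0 and violates low_ink → EX ¬low_ink, so AG fails at s0.
s0 ∉ Sat(AG (low_ink → EX ¬low_ink)).

Does not hold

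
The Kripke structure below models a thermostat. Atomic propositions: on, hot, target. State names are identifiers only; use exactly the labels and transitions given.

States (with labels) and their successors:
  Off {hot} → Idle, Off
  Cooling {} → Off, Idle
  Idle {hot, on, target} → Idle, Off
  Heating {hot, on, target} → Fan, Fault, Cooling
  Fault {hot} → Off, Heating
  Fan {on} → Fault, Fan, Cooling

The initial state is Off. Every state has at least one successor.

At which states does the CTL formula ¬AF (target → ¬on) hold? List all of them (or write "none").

States satisfying target → ¬on: {Off, Cooling, Fault, Fan}.
States satisfying AF (target → ¬on): {Off, Cooling, Heating, Fault, Fan}.
States satisfying ¬AF (target → ¬on): {Idle}.

{Idle}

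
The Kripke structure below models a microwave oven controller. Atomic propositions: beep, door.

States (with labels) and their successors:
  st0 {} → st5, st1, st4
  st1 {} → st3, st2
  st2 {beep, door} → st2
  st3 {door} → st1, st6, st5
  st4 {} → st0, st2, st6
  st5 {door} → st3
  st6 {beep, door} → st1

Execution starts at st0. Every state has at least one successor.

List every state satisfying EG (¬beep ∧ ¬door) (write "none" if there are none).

States satisfying ¬beep ∧ ¬door: {st0, st1, st4}.
States satisfying EG (¬beep ∧ ¬door): {st0, st4}.

{st0, st4}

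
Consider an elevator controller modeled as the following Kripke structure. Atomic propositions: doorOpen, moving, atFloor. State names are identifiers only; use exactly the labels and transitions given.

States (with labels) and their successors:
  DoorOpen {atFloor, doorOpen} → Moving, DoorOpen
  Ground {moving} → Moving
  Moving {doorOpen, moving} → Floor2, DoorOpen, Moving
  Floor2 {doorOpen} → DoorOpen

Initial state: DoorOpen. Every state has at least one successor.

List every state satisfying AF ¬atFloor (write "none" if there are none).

{Ground, Moving, Floor2}

States satisfying ¬atFloor: {Ground, Moving, Floor2}.
States satisfying AF ¬atFloor: {Ground, Moving, Floor2}.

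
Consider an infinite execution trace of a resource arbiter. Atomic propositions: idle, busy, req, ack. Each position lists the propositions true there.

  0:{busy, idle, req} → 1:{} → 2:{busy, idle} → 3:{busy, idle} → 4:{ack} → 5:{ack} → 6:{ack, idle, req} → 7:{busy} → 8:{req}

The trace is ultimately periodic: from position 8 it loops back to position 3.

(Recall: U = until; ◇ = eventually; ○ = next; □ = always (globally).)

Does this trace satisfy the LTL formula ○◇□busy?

The position after 0 is 1; ◇□busy is false there.

Does not hold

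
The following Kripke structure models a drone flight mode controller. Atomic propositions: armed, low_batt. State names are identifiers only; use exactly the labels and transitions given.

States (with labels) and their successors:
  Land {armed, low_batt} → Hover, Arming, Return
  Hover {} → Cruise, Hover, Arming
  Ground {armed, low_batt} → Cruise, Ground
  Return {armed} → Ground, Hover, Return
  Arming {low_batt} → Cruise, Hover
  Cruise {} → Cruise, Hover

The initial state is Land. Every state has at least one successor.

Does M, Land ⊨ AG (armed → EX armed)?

States satisfying armed → EX armed: {Land, Hover, Ground, Return, Arming, Cruise}.
States satisfying AG (armed → EX armed): {Land, Hover, Ground, Return, Arming, Cruise}.
Every state reachable from Land satisfies armed → EX armed.
Land ∈ Sat(AG (armed → EX armed)).

Holds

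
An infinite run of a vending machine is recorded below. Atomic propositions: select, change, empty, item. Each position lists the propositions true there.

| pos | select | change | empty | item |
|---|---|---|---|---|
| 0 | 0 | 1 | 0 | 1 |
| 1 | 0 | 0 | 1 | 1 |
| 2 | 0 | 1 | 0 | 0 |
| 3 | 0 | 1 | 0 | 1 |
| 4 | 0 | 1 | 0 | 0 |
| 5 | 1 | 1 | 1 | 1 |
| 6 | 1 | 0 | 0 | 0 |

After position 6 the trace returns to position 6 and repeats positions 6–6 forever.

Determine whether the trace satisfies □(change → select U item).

change → select U item must hold at every position from 0 onward. It fails at position 2, so □(change → select U item) is false.
Positions where change holds: 0, 2, 3, 4, 5.
Check select U item at each: 0→ok, 2→fails, 3→ok, 4→fails, 5→ok.

No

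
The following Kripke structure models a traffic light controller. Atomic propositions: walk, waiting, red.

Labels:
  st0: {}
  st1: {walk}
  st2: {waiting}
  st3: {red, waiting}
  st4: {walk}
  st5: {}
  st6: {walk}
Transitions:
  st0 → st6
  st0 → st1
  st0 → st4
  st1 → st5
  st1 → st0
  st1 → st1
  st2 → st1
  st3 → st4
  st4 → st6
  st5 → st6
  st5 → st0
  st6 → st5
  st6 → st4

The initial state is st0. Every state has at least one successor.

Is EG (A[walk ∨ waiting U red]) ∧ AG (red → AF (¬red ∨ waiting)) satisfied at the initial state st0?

No

States satisfying A[walk ∨ waiting U red]: {st3}.
States satisfying EG (A[walk ∨ waiting U red]): ∅.
States satisfying red → AF (¬red ∨ waiting): {st0, st1, st2, st3, st4, st5, st6}.
States satisfying AG (red → AF (¬red ∨ waiting)): {st0, st1, st2, st3, st4, st5, st6}.
States satisfying EG (A[walk ∨ waiting U red]) ∧ AG (red → AF (¬red ∨ waiting)): ∅.
st0 ∉ Sat(EG (A[walk ∨ waiting U red]) ∧ AG (red → AF (¬red ∨ waiting))).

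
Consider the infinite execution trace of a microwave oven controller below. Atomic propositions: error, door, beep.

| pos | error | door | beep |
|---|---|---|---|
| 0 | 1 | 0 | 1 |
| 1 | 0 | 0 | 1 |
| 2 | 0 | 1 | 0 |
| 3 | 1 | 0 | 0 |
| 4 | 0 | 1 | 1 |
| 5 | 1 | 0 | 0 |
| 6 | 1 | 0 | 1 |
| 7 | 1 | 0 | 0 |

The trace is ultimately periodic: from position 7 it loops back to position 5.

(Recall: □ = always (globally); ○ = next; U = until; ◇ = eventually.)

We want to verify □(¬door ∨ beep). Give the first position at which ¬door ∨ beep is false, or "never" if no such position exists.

Check ¬door ∨ beep at each position in order: 0 ✓, 1 ✓.
At position 2 the labels are {door}, so ¬door ∨ beep is false there. This is the first violation.

2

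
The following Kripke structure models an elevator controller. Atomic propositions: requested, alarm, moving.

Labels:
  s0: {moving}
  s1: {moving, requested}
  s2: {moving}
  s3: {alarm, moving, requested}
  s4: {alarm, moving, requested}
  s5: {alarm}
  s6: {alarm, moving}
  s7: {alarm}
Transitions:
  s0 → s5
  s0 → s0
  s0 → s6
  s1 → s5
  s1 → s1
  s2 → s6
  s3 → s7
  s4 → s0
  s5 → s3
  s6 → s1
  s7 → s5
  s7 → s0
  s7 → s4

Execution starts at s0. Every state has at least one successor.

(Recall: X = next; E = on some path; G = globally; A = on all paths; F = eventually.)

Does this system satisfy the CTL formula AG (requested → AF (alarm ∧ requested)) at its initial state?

Does not hold

States satisfying requested → AF (alarm ∧ requested): {s0, s2, s3, s4, s5, s6, s7}.
States satisfying AG (requested → AF (alarm ∧ requested)): ∅.
s1 is reachable from s0 and violates requested → AF (alarm ∧ requested), so AG fails at s0.
s0 ∉ Sat(AG (requested → AF (alarm ∧ requested))).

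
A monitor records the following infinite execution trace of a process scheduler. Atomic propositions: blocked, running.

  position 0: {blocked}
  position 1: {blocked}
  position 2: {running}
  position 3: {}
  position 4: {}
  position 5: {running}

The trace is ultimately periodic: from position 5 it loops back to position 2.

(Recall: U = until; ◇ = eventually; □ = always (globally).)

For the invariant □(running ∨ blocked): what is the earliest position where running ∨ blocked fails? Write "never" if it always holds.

3

Check running ∨ blocked at each position in order: 0 ✓, 1 ✓, 2 ✓.
At position 3 the labels are {}, so running ∨ blocked is false there. This is the first violation.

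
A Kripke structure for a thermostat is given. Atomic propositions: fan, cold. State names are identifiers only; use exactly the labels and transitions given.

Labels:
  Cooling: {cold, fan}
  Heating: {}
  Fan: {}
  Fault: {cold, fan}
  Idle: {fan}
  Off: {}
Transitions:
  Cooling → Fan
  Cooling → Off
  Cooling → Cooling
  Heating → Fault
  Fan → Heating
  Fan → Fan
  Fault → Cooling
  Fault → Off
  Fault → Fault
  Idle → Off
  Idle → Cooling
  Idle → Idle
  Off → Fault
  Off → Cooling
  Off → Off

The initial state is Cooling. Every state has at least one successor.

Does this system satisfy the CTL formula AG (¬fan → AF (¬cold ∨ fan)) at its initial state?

Holds

States satisfying ¬fan → AF (¬cold ∨ fan): {Cooling, Heating, Fan, Fault, Idle, Off}.
States satisfying AG (¬fan → AF (¬cold ∨ fan)): {Cooling, Heating, Fan, Fault, Idle, Off}.
Every state reachable from Cooling satisfies ¬fan → AF (¬cold ∨ fan).
Cooling ∈ Sat(AG (¬fan → AF (¬cold ∨ fan))).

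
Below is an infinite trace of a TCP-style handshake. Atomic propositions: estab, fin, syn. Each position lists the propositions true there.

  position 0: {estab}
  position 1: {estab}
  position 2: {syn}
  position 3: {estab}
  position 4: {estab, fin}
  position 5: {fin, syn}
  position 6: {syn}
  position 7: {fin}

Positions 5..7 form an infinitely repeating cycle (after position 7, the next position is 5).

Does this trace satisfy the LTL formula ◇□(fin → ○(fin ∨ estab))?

Does not hold

□(fin → ○(fin ∨ estab)) is false at every position 0..7, so it never becomes true and ◇□(fin → ○(fin ∨ estab)) fails.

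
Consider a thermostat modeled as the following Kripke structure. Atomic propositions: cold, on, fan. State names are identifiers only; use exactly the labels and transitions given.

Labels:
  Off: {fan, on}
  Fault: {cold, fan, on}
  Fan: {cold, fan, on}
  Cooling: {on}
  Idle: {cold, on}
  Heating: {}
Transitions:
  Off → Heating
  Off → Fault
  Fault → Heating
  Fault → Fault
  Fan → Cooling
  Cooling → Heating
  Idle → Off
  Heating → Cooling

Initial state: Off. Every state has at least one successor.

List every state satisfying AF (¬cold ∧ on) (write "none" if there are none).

States satisfying ¬cold ∧ on: {Off, Cooling}.
States satisfying AF (¬cold ∧ on): {Off, Fan, Cooling, Idle, Heating}.

{Off, Fan, Cooling, Idle, Heating}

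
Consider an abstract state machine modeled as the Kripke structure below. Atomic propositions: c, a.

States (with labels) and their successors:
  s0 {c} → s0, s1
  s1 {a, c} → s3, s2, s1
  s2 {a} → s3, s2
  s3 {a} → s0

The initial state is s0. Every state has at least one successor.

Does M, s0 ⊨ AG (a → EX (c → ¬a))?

Satisfied

States satisfying a → EX (c → ¬a): {s0, s1, s2, s3}.
States satisfying AG (a → EX (c → ¬a)): {s0, s1, s2, s3}.
Every state reachable from s0 satisfies a → EX (c → ¬a).
s0 ∈ Sat(AG (a → EX (c → ¬a))).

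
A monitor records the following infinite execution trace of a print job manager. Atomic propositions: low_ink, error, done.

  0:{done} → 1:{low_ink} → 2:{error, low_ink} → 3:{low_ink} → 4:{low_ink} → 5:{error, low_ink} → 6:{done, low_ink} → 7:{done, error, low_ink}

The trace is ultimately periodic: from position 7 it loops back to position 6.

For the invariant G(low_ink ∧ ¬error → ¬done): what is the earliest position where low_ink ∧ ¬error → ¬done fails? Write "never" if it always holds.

6

Check low_ink ∧ ¬error → ¬done at each position in order: 0 ✓, 1 ✓, 2 ✓, 3 ✓, 4 ✓, 5 ✓.
At position 6 the labels are {done, low_ink}, so low_ink ∧ ¬error → ¬done is false there. This is the first violation.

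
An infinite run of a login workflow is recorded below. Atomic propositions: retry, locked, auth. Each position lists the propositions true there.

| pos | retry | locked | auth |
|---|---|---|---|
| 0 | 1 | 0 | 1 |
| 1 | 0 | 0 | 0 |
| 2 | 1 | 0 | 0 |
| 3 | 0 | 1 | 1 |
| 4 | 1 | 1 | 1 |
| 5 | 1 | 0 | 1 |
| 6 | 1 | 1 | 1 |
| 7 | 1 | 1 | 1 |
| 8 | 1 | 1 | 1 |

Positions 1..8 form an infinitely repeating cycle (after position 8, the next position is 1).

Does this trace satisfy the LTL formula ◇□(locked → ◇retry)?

□(locked → ◇retry) holds at position 0, which is reachable from 0, so ◇□(locked → ◇retry) holds.

Satisfied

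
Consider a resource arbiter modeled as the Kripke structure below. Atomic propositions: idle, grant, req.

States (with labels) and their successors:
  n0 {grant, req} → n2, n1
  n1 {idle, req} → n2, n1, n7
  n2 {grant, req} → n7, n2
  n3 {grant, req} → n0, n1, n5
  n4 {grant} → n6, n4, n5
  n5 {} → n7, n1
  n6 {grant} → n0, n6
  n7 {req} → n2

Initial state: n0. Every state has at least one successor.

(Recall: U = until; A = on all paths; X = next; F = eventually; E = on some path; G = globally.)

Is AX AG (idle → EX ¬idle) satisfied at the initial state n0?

Holds

States satisfying AG (idle → EX ¬idle): {n0, n1, n2, n3, n4, n5, n6, n7}.
States satisfying AX AG (idle → EX ¬idle): {n0, n1, n2, n3, n4, n5, n6, n7}.
n0 ∈ Sat(AX AG (idle → EX ¬idle)).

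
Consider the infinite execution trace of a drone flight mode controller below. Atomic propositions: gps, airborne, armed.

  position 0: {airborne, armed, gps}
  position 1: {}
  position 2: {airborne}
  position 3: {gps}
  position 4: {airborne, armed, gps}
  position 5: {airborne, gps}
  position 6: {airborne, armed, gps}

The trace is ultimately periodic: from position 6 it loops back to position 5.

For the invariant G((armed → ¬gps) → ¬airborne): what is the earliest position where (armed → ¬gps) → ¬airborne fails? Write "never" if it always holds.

Check (armed → ¬gps) → ¬airborne at each position in order: 0 ✓, 1 ✓.
At position 2 the labels are {airborne}, so (armed → ¬gps) → ¬airborne is false there. This is the first violation.

2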